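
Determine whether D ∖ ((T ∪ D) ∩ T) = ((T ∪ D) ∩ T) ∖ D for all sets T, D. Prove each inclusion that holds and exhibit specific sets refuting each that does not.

(⟹) This inclusion fails. Take T = ∅, D = {1}; then 1 ∈ D ∖ ((T ∪ D) ∩ T) but 1 ∉ ((T ∪ D) ∩ T) ∖ D.

(⟸) This inclusion fails. Take T = {1}, D = ∅; then 1 ∈ ((T ∪ D) ∩ T) ∖ D but 1 ∉ D ∖ ((T ∪ D) ∩ T).

Both inclusions fail.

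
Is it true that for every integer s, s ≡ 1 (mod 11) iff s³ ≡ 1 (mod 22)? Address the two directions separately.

Not equivalent: only (⇐) holds.

(⟸) The residues r modulo 22 with r³ ≡ 1 (mod 22) are exactly {1}, and each is ≡ 1 (mod 11).

(⟹) This fails: take s = 12. Then 12 ≡ 1 (mod 11), but 12³ = 1728 ≡ 12 (mod 22), not 1.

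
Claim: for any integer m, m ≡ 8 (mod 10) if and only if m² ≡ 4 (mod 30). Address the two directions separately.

(⇒) This fails: take m = 18. Then 18 ≡ 8 (mod 10), but 18² = 324 ≡ 24 (mod 30), not 4.

(⇐) This fails: take m = 2. Then 2² = 4 ≡ 4 (mod 30), yet 2 ≡ 2 (mod 10), not 8.

Both directions fail.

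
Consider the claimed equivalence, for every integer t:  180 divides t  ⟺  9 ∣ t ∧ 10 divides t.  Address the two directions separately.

Only the forward direction holds.

(⟹) If 180 ∣ t, write t = 180q. Since 180 = 20·9, t = 9·(20q), so 9 ∣ t; and since 180 = 18·10, t = 10·(18q), so 10 ∣ t.

(⟸) This fails: take t = 90. Both 9 ∣ 90 and 10 ∣ 90, yet 90 is not a multiple of 180 (since 90 = 0·180 + 90), so 180 ∤ 90.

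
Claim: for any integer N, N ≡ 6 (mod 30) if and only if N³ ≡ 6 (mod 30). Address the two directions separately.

Forward direction. Suppose N ≡ 6 (mod 30). Write N = 30j + 6. Then (30j + 6)³ = 27000j³ + 16200j² + 3240j + 216 = 30(900j³ + 540j² + 108j + 7) + 6, so N³ ≡ 6 (mod 30).

Converse. Suppose N³ ≡ 6 (mod 30). The only residue r in {0, …, 29} with r³ ≡ 6 (mod 30) is r = 6, so N ≡ 6 (mod 30).

Both directions hold; the statement is true.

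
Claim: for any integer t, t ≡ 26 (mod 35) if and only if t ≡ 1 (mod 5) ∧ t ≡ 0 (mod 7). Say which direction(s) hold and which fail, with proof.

(⟹) This fails: t = 26 gives 26 ≡ 26 (mod 35) but 26 ≡ 5 (mod 7), so the conjunction on the right does not hold.

(⟸) This fails: t = 21 satisfies both congruences on the right (21 ≡ 1 mod 5 and 21 ≡ 0 mod 7) yet 21 ≡ 21 (mod 35), not 26.

Neither implication holds.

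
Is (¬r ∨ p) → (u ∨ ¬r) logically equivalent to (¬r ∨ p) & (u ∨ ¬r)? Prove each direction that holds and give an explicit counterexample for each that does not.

The forward direction fails; the converse holds.

(⇒) This fails. Under p = F, r = T, u = F, the left side is true but the right side is false.

(⇐) Assume the antecedent. If r is true, the antecedent forces (p = T, r = T, u = T), and (¬r ∨ p) → (u ∨ ¬r) holds there. If r is false, (¬r ∨ p) → (u ∨ ¬r) reduces to true regardless of the other variables. Either way (¬r ∨ p) → (u ∨ ¬r) holds.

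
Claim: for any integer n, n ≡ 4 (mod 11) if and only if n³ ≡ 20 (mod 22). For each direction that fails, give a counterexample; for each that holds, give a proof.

The forward direction fails; the converse holds.

(⟹) This fails: take n = 15. Then 15 ≡ 4 (mod 11), but 15³ = 3375 ≡ 9 (mod 22), not 20.

(⟸) Conversely, the residues r modulo 22 with r³ ≡ 20 (mod 22) are exactly {4}, and each is ≡ 4 (mod 11).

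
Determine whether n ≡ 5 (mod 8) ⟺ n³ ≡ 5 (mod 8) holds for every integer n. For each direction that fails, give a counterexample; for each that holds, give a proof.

(→) Suppose n ≡ 5 (mod 8). Write n = 8j + 5. Then (8j + 5)³ = 512j³ + 960j² + 600j + 125 = 8(64j³ + 120j² + 75j + 15) + 5, so n³ ≡ 5 (mod 8).

(←) Conversely, suppose n³ ≡ 5 (mod 8). The only residue r in {0, …, 7} with r³ ≡ 5 (mod 8) is r = 5, so n ≡ 5 (mod 8).

Both directions hold.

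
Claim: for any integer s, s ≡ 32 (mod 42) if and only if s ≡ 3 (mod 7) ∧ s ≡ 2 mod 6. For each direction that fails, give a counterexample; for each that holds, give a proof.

(→) This fails: s = 32 gives 32 ≡ 32 (mod 42) but 32 ≡ 4 (mod 7), so the conjunction on the right does not hold.

(←) This fails: s = 38 satisfies both congruences on the right (38 ≡ 3 mod 7 and 38 ≡ 2 mod 6) yet 38 ≡ 38 (mod 42), not 32.

Neither implication holds.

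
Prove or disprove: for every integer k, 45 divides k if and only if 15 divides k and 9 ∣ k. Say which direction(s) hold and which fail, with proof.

(⟹) If 45 ∣ k, write k = 45q. Since 45 = 3·15, k = 15·(3q), so 15 ∣ k; and since 45 = 5·9, k = 9·(5q), so 9 ∣ k.

(⟸) Suppose 15 ∣ k and 9 ∣ k. Any common multiple of 15 and 9 is a multiple of their lcm; here lcm(15, 9) = 15·9/gcd(15, 9) = 135/3 = 45, so 45 ∣ k.

Both directions hold.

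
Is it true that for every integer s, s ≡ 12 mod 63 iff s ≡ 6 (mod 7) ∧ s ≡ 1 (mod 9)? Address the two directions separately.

(⇒) fails and (⇐) fails.

(→) This fails: s = 12 gives 12 ≡ 12 (mod 63) but 12 ≡ 5 (mod 7), so the conjunction on the right does not hold.

(←) This fails: s = 55 satisfies both congruences on the right (55 ≡ 6 mod 7 and 55 ≡ 1 mod 9) yet 55 ≡ 55 (mod 63), not 12.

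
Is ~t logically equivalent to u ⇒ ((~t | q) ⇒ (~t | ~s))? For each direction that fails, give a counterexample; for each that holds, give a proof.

Only the forward implication holds.

Forward direction. Assume the antecedent. If t is true, the antecedent cannot hold. If t is false, u ⇒ ((~t | q) ⇒ (~t | ~s)) reduces to true regardless of the other variables. Either way u ⇒ ((~t | q) ⇒ (~t | ~s)) holds.

Converse. This fails. Under q = F, u = F, s = F, t = T, the left side is false but the right side is true.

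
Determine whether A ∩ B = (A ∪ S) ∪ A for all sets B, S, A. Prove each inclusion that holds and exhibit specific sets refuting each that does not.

Only the forward inclusion holds.

(⟹) Let x ∈ A ∩ B. Then either x ∈ B ∩ A and x ∉ S; or x ∈ B ∩ S ∩ A. In each case x ∈ (A ∪ S) ∪ A, so A ∩ B ⊆ (A ∪ S) ∪ A.

(⟸) This inclusion fails. Take B = ∅, S = {1}, A = ∅; then 1 ∈ (A ∪ S) ∪ A but 1 ∉ A ∩ B.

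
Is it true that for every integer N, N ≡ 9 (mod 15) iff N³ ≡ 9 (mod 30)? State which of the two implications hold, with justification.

(⟹) This fails: take N = 24. Then 24 ≡ 9 (mod 15), but 24³ = 13824 ≡ 24 (mod 30), not 9.

(⟸) Conversely, the residues r modulo 30 with r³ ≡ 9 (mod 30) are exactly {9}, and each is ≡ 9 (mod 15).

Only the reverse direction holds.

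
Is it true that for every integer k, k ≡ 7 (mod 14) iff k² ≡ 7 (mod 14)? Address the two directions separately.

Both directions hold.

(⇒) Suppose k ≡ 7 (mod 14). Write k = 14j + 7. Then (14j + 7)² = 196j² + 196j + 49 = 14(14j² + 14j + 3) + 7, so k² ≡ 7 (mod 14).

(⇐) Conversely, suppose k² ≡ 7 (mod 14). The only residue r in {0, …, 13} with r² ≡ 7 (mod 14) is r = 7, so k ≡ 7 (mod 14).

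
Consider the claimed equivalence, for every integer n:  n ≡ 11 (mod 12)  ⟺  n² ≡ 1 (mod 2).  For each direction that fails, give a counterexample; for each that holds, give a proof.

(⇒) holds; (⇐) fails.

(⇐) This fails: take n = 1. Then 1² = 1 ≡ 1 (mod 2), yet 1 ≡ 1 (mod 12), not 11.

(⇒) Suppose n ≡ 11 (mod 12). Then n² ≡ 11² = 121 (mod 12), and since 2 ∣ 12, also n² ≡ 1 (mod 2).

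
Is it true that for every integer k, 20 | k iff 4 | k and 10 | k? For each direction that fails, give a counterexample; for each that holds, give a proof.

(→) If 20 ∣ k, write k = 20q. Since 20 = 5·4, k = 4·(5q), so 4 ∣ k; and since 20 = 2·10, k = 10·(2q), so 10 ∣ k.

(←) Suppose 4 ∣ k and 10 ∣ k. Any common multiple of 4 and 10 is a multiple of their lcm; here lcm(4, 10) = 4·10/gcd(4, 10) = 40/2 = 20, so 20 ∣ k.

Equivalent; both directions hold.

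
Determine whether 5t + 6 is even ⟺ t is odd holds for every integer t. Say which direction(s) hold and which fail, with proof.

Both directions fail.

Forward direction. This fails: t = 2 gives 5t + 6 = 16, which is even, but 2 is even, not odd.

Converse. This also fails: t = 3 is odd, but 5t + 6 = 21 is odd, not even.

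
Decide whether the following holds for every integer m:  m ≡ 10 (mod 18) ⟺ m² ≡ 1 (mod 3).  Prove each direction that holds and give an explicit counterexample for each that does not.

Only the forward implication holds.

Converse. This fails: take m = 1. Then 1² = 1 ≡ 1 (mod 3), yet 1 ≡ 1 (mod 18), not 10.

Forward direction. Suppose m ≡ 10 (mod 18). Then m² ≡ 10² = 100 (mod 18), and since 3 ∣ 18, also m² ≡ 1 (mod 3).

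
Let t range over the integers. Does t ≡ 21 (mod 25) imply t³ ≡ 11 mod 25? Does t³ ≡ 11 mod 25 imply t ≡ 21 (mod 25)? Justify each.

(⇒) Suppose t ≡ 21 (mod 25). Write t = 25j + 21. Then (25j + 21)³ = 15625j³ + 39375j² + 33075j + 9261 = 25(625j³ + 1575j² + 1323j + 370) + 11, so t³ ≡ 11 (mod 25).

(⇐) Conversely, suppose t³ ≡ 11 (mod 25). The only residue r in {0, …, 24} with r³ ≡ 11 (mod 25) is r = 21, so t ≡ 21 (mod 25).

Equivalent; both directions hold.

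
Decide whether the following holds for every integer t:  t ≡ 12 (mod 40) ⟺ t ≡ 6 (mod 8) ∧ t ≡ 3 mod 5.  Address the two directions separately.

Both directions fail.

Forward direction. This fails: t = 12 gives 12 ≡ 12 (mod 40) but 12 ≡ 4 (mod 8), so the conjunction on the right does not hold.

Converse. This fails: t = 38 satisfies both congruences on the right (38 ≡ 6 mod 8 and 38 ≡ 3 mod 5) yet 38 ≡ 38 (mod 40), not 12.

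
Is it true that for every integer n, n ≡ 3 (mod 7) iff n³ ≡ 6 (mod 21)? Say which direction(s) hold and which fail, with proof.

(⟹) This fails: take n = 10. Then 10 ≡ 3 (mod 7), but 10³ = 1000 ≡ 13 (mod 21), not 6.

(⟸) This fails: take n = 6. Then 6³ = 216 ≡ 6 (mod 21), yet 6 ≡ 6 (mod 7), not 3.

Both directions fail.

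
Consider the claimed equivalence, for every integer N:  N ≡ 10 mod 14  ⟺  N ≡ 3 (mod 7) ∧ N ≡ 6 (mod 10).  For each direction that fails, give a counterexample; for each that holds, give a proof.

(⇒) fails; (⇐) holds.

[⇒] This fails: N = 38 gives 38 ≡ 10 (mod 14) but 38 ≡ 8 (mod 10), so the conjunction on the right does not hold.

[⇐] Conversely, if N ≡ 3 (mod 7) and N ≡ 6 (mod 10), then by the Chinese remainder theorem N ≡ 66 (mod 70). Since 66 ≡ 10 (mod 14) and 14 ∣ 70, we get N ≡ 10 (mod 14).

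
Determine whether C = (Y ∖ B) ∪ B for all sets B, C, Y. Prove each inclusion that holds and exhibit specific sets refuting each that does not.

Both inclusions fail.

Forward inclusion. This inclusion fails. Take B = ∅, C = {1}, Y = ∅; then 1 ∈ C but 1 ∉ (Y ∖ B) ∪ B.

Reverse inclusion. This inclusion fails. Take B = {1}, C = ∅, Y = ∅; then 1 ∈ (Y ∖ B) ∪ B but 1 ∉ C.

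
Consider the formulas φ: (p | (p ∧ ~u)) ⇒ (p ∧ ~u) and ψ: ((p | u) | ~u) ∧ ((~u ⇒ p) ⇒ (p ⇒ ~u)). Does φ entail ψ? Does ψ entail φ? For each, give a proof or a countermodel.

Both directions hold.

(⇒) Assume the antecedent. If p is true, the antecedent forces (p = T, u = F), and the consequent holds there. If p is false, the consequent reduces to true regardless of the other variables. Either way the consequent holds.

(⇐) Assume the antecedent. If p is true, the antecedent forces (p = T, u = F), and (p | (p ∧ ~u)) ⇒ (p ∧ ~u) holds there. If p is false, (p | (p ∧ ~u)) ⇒ (p ∧ ~u) reduces to true regardless of the other variables. Either way (p | (p ∧ ~u)) ⇒ (p ∧ ~u) holds.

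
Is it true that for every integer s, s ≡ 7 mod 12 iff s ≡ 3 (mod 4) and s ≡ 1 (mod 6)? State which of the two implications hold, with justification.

The biconditional holds.

(⇒) Suppose s ≡ 7 (mod 12); write s = 12j + 7. Since 4 ∣ 12, reducing mod 4 gives s ≡ 7 ≡ 3 (mod 4); since 6 ∣ 12, reducing mod 6 gives s ≡ 7 ≡ 1 (mod 6).

(⇐) Conversely, if s ≡ 3 (mod 4) and s ≡ 1 (mod 6), then by the Chinese remainder theorem s ≡ 7 (mod 12). This is exactly s ≡ 7 (mod 12).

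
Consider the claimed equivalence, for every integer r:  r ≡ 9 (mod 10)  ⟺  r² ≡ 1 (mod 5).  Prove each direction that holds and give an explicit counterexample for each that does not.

(⇒) Suppose r ≡ 9 (mod 10). Then r² ≡ 9² = 81 (mod 10), and since 5 ∣ 10, also r² ≡ 1 (mod 5).

(⇐) This fails: take r = 1. Then 1² = 1 ≡ 1 (mod 5), yet 1 ≡ 1 (mod 10), not 9.

Only the forward implication holds.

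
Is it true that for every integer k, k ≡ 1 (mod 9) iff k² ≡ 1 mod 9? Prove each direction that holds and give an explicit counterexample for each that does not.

(⇐) This fails: take k = 8. Then 8² = 64 ≡ 1 (mod 9), yet 8 ≡ 8 (mod 9), not 1.

(⇒) Suppose k ≡ 1 (mod 9). Write k = 9j + 1. Then (9j + 1)² = 81j² + 18j + 1 = 9(9j² + 2j) + 1, so k² ≡ 1 (mod 9).

Only the forward implication holds.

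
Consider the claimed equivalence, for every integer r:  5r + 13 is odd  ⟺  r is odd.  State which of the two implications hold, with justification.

Neither implication holds.

(⇒) This fails: r = 6 gives 5r + 13 = 43, which is odd, but 6 is even, not odd.

(⇐) This also fails: r = 1 is odd, but 5r + 13 = 18 is even, not odd.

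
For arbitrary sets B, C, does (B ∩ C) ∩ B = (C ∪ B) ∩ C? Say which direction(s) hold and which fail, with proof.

(⊆) holds; (⊇) fails.

(⟹) Let x ∈ (B ∩ C) ∩ B. Then x ∈ B ∩ C, from which x ∈ (C ∪ B) ∩ C.

(⟸) This inclusion fails. Take B = ∅, C = {1}; then 1 ∈ (C ∪ B) ∩ C but 1 ∉ (B ∩ C) ∩ B.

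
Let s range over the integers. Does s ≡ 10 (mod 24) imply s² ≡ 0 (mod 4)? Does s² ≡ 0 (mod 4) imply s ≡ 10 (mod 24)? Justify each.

Not equivalent: only (⇒) holds.

(→) Suppose s ≡ 10 (mod 24). Then s² ≡ 10² = 100 (mod 24), and since 4 ∣ 24, also s² ≡ 0 (mod 4).

(←) This fails: take s = 0. Then 0² = 0 ≡ 0 (mod 4), yet 0 ≡ 0 (mod 24), not 10.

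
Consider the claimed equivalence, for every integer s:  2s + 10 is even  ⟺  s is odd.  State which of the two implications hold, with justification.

(⇒) fails; (⇐) holds.

Forward direction. This fails: take s = 0. Then 2s + 10 = 10, which is even, yet s = 0 is even, not odd.

Converse. Suppose s is odd. Since 2 is even, 2s is even for every s, so 2s + 10 has the same parity as 10, which is even. Hence 2s + 10 is even.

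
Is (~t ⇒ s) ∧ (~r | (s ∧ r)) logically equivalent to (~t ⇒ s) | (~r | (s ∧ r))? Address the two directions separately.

(→) Assume the antecedent. If t is true, (~t ⇒ s) | (~r | (s ∧ r)) reduces to true regardless of the other variables. If t is false, the antecedent forces (t = F, s = T, r = F) or (t = F, s = T, r = T), and (~t ⇒ s) | (~r | (s ∧ r)) holds there. Either way (~t ⇒ s) | (~r | (s ∧ r)) holds.

(←) This fails. Under t = F, s = F, r = F, the left side is false but the right side is true.

Only the forward implication holds.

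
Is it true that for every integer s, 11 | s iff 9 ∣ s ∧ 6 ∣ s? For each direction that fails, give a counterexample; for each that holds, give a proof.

Both directions fail.

(⟹) This fails: take s = 11. Certainly 11 ∣ 11, but 9 ∤ 11.

(⟸) This fails: take s = 18. Both 9 ∣ 18 and 6 ∣ 18, yet 18 is not a multiple of 11 (since 18 = 1·11 + 7), so 11 ∤ 18.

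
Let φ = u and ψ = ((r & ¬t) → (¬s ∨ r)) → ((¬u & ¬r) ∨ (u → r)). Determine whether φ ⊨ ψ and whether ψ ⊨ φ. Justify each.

(⇒) fails and (⇐) fails.

(⟹) This fails. Under u = T, t = F, s = F, r = F, the left side is true but the right side is false.

(⟸) This fails. Under u = F, t = F, s = F, r = F, the left side is false but the right side is true.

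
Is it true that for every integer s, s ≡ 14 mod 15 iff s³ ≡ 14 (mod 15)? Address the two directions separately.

The biconditional holds.

Converse. Suppose s³ ≡ 14 (mod 15). The only residue r in {0, …, 14} with r³ ≡ 14 (mod 15) is r = 14, so s ≡ 14 (mod 15).

Forward direction. Suppose s ≡ 14 mod 15. Write s = 15j + 14. Then (15j + 14)³ = 3375j³ + 9450j² + 8820j + 2744 = 15(225j³ + 630j² + 588j + 182) + 14, so s³ ≡ 14 (mod 15).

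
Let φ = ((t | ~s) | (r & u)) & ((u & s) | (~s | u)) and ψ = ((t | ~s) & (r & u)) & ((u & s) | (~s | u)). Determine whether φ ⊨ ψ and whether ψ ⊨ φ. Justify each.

(←) Assume the antecedent. If t is true, the antecedent forces (r = T, t = T, u = T, s = F) or (r = T, t = T, u = T, s = T), and the consequent holds there. If t is false, the antecedent forces (r = T, t = F, u = T, s = F), and the consequent holds there. Either way the consequent holds.

(→) This fails. Under r = F, t = F, u = F, s = F, the left side is true but the right side is false.

(⇒) fails; (⇐) holds.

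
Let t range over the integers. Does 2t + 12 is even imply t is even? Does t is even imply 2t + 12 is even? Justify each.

Not equivalent: only (⇐) holds.

(⇒) This fails: take t = 5. Then 2t + 12 = 22, which is even, yet t = 5 is odd, not even.

(⇐) Suppose t is even. Since 2 is even, 2t is even for every t, so 2t + 12 has the same parity as 12, which is even. Hence 2t + 12 is even.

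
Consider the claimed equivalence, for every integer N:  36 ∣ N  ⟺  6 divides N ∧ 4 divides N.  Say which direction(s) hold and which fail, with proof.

(→) If 36 ∣ N, write N = 36q. Since 36 = 6·6, N = 6·(6q), so 6 ∣ N; and since 36 = 9·4, N = 4·(9q), so 4 ∣ N.

(←) This fails: take N = 12. Both 6 ∣ 12 and 4 ∣ 12, yet 12 is not a multiple of 36 (since 12 = 0·36 + 12), so 36 ∤ 12.

The forward direction holds; the converse fails.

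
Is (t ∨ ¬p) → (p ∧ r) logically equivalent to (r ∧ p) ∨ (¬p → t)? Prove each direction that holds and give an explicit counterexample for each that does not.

(⇒) holds; (⇐) fails.

Forward direction. Assume the antecedent. If p is true, (r ∧ p) ∨ (¬p → t) reduces to true regardless of the other variables. If p is false, the antecedent cannot hold. Either way (r ∧ p) ∨ (¬p → t) holds.

Converse. This fails. Under p = F, t = T, r = F, the left side is false but the right side is true.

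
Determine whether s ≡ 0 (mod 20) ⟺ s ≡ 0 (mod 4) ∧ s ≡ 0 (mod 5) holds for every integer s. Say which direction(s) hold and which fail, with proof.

Both directions hold.

[⇐] If s ≡ 0 (mod 4) and s ≡ 0 (mod 5), then by the Chinese remainder theorem s ≡ 0 (mod 20). This is exactly s ≡ 0 (mod 20).

[⇒] Suppose s ≡ 0 (mod 20); write s = 20j + 0. Since 4 ∣ 20, reducing mod 4 gives s ≡ 0 (mod 4); since 5 ∣ 20, reducing mod 5 gives s ≡ 0 (mod 5).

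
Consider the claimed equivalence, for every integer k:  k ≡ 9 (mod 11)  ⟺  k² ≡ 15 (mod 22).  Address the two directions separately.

Neither implication holds.

[⇒] This fails: take k = 20. Then 20 ≡ 9 (mod 11), but 20² = 400 ≡ 4 (mod 22), not 15.

[⇐] This fails: take k = 13. Then 13² = 169 ≡ 15 (mod 22), yet 13 ≡ 2 (mod 11), not 9.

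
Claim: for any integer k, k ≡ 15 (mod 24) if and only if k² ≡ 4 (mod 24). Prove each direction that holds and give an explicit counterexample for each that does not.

Neither direction holds.

(→) This fails: take k = 15. Then 15 ≡ 15 (mod 24), but 15² = 225 ≡ 9 (mod 24), not 4.

(←) This fails: take k = 2. Then 2² = 4 ≡ 4 (mod 24), yet 2 ≡ 2 (mod 24), not 15.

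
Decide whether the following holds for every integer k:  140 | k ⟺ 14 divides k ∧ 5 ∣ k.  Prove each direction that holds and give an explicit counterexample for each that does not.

Converse. This fails: take k = 70. Both 14 ∣ 70 and 5 ∣ 70, yet 70 is not a multiple of 140 (since 70 = 0·140 + 70), so 140 ∤ 70.

Forward direction. If 140 ∣ k, write k = 140q. Since 140 = 10·14, k = 14·(10q), so 14 ∣ k; and since 140 = 28·5, k = 5·(28q), so 5 ∣ k.

(⇒) holds; (⇐) fails.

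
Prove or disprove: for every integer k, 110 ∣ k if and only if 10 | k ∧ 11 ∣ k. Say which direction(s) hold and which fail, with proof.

(→) If 110 ∣ k, write k = 110q. Since 110 = 11·10, k = 10·(11q), so 10 ∣ k; and since 110 = 10·11, k = 11·(10q), so 11 ∣ k.

(←) Suppose 10 ∣ k and 11 ∣ k. Any common multiple of 10 and 11 is a multiple of their lcm; here gcd(10, 11) = 1, so lcm(10, 11) = 10·11 = 110, so 110 ∣ k.

Both directions hold.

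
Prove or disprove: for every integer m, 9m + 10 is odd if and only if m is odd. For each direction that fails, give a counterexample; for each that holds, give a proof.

(⟹) Suppose 9m + 10 is odd. Since 9 is odd, 9m and m have the same parity, so 9m + 10 ≡ m + 10 (mod 2). As 10 is even, 9m + 10 is odd exactly when m is odd. Thus m is odd.

(⟸) Conversely, suppose m is odd; write m = 2j + 1. Then 9m + 10 = 9·(2j + 1) + 10 = 2·9j + 19, which is odd.

Both directions hold.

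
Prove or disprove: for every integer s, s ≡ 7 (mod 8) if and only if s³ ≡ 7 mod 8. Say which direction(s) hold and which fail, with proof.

Forward direction. Suppose s ≡ 7 (mod 8). Write s = 8j + 7. Then (8j + 7)³ = 512j³ + 1344j² + 1176j + 343 = 8(64j³ + 168j² + 147j + 42) + 7, so s³ ≡ 7 (mod 8).

Converse. For the converse, argue contrapositively. If s ≢ 7 (mod 8), then s is congruent to one of 0, 1, 2, 3, 4, 5, 6 modulo 8, and these give s³ ≡ 0, 1, 0, 3, 0, 5, 0 respectively — never 7.

Both implications hold.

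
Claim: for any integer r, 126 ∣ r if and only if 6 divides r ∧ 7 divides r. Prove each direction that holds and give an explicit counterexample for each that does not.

Forward direction. If 126 ∣ r, write r = 126q. Since 126 = 21·6, r = 6·(21q), so 6 ∣ r; and since 126 = 18·7, r = 7·(18q), so 7 ∣ r.

Converse. This fails: take r = 42. Both 6 ∣ 42 and 7 ∣ 42, yet 42 is not a multiple of 126 (since 42 = 0·126 + 42), so 126 ∤ 42.

(⇒) holds; (⇐) fails.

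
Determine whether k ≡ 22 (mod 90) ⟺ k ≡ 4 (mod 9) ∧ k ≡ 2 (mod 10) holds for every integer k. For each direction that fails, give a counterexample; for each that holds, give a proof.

The biconditional holds.

(⇒) Suppose k ≡ 22 (mod 90); write k = 90j + 22. Since 9 ∣ 90, reducing mod 9 gives k ≡ 22 ≡ 4 (mod 9); since 10 ∣ 90, reducing mod 10 gives k ≡ 22 ≡ 2 (mod 10).

(⇐) Conversely, if k ≡ 4 (mod 9) and k ≡ 2 (mod 10), then by the Chinese remainder theorem k ≡ 22 (mod 90). This is exactly k ≡ 22 (mod 90).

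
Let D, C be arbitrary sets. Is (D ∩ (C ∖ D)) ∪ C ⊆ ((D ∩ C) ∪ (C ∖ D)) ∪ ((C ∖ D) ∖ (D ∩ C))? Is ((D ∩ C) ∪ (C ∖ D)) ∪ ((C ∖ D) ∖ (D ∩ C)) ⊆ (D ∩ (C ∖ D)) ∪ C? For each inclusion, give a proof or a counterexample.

The two sets are equal.

(⊆) Let x ∈ (D ∩ (C ∖ D)) ∪ C. Then either x ∈ C and x ∉ D; or x ∈ D ∩ C. In each case x ∈ ((D ∩ C) ∪ (C ∖ D)) ∪ ((C ∖ D) ∖ (D ∩ C)), so (D ∩ (C ∖ D)) ∪ C ⊆ ((D ∩ C) ∪ (C ∖ D)) ∪ ((C ∖ D) ∖ (D ∩ C)).

(⊇) Let x ∈ ((D ∩ C) ∪ (C ∖ D)) ∪ ((C ∖ D) ∖ (D ∩ C)). Then either x ∈ C and x ∉ D; or x ∈ D ∩ C. In each case x ∈ (D ∩ (C ∖ D)) ∪ C, so ((D ∩ C) ∪ (C ∖ D)) ∪ ((C ∖ D) ∖ (D ∩ C)) ⊆ (D ∩ (C ∖ D)) ∪ C.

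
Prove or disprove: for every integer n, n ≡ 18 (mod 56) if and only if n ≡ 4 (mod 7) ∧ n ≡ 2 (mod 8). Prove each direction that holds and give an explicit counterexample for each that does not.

(→) Suppose n ≡ 18 (mod 56); write n = 56j + 18. Since 7 ∣ 56, reducing mod 7 gives n ≡ 18 ≡ 4 (mod 7); since 8 ∣ 56, reducing mod 8 gives n ≡ 18 ≡ 2 (mod 8).

(←) Conversely, if n ≡ 4 (mod 7) and n ≡ 2 (mod 8), then by the Chinese remainder theorem n ≡ 18 (mod 56). This is exactly n ≡ 18 (mod 56).

Both directions hold.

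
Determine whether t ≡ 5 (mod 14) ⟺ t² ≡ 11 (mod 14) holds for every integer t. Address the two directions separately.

Only the forward direction holds.

(⟹) Suppose t ≡ 5 (mod 14). Write t = 14j + 5. Then (14j + 5)² = 196j² + 140j + 25 = 14(14j² + 10j + 1) + 11, so t² ≡ 11 (mod 14).

(⟸) This fails: take t = 9. Then 9² = 81 ≡ 11 (mod 14), yet 9 ≡ 9 (mod 14), not 5.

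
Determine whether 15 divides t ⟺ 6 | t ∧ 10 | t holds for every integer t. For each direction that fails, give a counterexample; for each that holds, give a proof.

Only the reverse direction holds.

Forward direction. This fails: take t = 15. Certainly 15 ∣ 15, but 6 ∤ 15.

Converse. Suppose 6 ∣ t and 10 ∣ t. Any common multiple of 6 and 10 is a multiple of their lcm; here lcm(6, 10) = 6·10/gcd(6, 10) = 60/2 = 30, so 30 ∣ t. Since 15 ∣ 30, it follows that 15 ∣ t.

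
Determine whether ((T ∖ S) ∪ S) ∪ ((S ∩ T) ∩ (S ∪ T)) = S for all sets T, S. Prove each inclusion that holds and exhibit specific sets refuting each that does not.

(⊆) fails; (⊇) holds.

(⊇) Let x ∈ S. Then either x ∈ S and x ∉ T; or x ∈ T ∩ S. In each case x ∈ ((T ∖ S) ∪ S) ∪ ((S ∩ T) ∩ (S ∪ T)), so S ⊆ ((T ∖ S) ∪ S) ∪ ((S ∩ T) ∩ (S ∪ T)).

(⊆) This inclusion fails. Take T = {1}, S = ∅; then 1 ∈ ((T ∖ S) ∪ S) ∪ ((S ∩ T) ∩ (S ∪ T)) but 1 ∉ S.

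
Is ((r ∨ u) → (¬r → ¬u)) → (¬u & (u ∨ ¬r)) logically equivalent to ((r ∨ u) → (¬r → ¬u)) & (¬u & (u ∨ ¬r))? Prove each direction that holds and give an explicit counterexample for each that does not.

(→) This fails. Under u = T, r = F, the left side is true but the right side is false.

(←) Assume the antecedent. If u is true, the antecedent cannot hold. If u is false, the antecedent forces (u = F, r = F), and the consequent holds there. Either way the consequent holds.

(⇒) fails; (⇐) holds.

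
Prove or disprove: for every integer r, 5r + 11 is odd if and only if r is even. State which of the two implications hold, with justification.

(⇒) Suppose 5r + 11 is odd. Since 5 is odd, 5r and r have the same parity, so 5r + 11 ≡ r + 11 (mod 2). As 11 is odd, 5r + 11 is odd exactly when r is even. Thus r is even.

(⇐) Conversely, suppose r is even; write r = 2j. Then 5r + 11 = 5·(2j) + 11 = 2·5j + 11, which is odd.

Equivalent; both directions hold.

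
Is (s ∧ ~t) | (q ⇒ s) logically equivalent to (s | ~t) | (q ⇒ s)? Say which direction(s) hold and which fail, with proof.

Only the forward direction holds.

(⇒) Assume the antecedent. If q is true, the antecedent forces (q = T, t = F, s = T) or (q = T, t = T, s = T), and (s | ~t) | (q ⇒ s) holds there. If q is false, (s | ~t) | (q ⇒ s) reduces to true regardless of the other variables. Either way (s | ~t) | (q ⇒ s) holds.

(⇐) This fails. Under q = T, t = F, s = F, the left side is false but the right side is true.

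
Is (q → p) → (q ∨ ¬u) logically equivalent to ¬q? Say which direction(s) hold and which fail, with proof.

(⇒) fails and (⇐) fails.

Forward direction. This fails. Under p = F, u = F, q = T, the left side is true but the right side is false.

Converse. This fails. Under p = F, u = T, q = F, the left side is false but the right side is true.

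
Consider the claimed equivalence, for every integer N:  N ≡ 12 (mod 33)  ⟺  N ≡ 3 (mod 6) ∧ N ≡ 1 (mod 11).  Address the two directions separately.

Not equivalent: only (⇐) holds.

(←) If N ≡ 3 (mod 6) and N ≡ 1 (mod 11), then by the Chinese remainder theorem N ≡ 45 (mod 66). Since 45 ≡ 12 (mod 33) and 33 ∣ 66, we get N ≡ 12 (mod 33).

(→) This fails: N = 12 gives 12 ≡ 12 (mod 33) but 12 ≡ 0 (mod 6), so the conjunction on the right does not hold.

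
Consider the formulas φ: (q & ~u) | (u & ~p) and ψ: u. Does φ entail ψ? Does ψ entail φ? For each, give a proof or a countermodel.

Forward direction. This fails. Under u = F, p = F, q = T, the left side is true but the right side is false.

Converse. This fails. Under u = T, p = T, q = F, the left side is false but the right side is true.

Neither implication holds.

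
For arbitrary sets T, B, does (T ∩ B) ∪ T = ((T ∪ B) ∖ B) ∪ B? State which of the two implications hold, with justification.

(⊆) Let x ∈ (T ∩ B) ∪ T. Then either x ∈ T and x ∉ B; or x ∈ T ∩ B. In each case x ∈ ((T ∪ B) ∖ B) ∪ B, so (T ∩ B) ∪ T ⊆ ((T ∪ B) ∖ B) ∪ B.

(⊇) This inclusion fails. Take T = ∅, B = {1}; then 1 ∈ ((T ∪ B) ∖ B) ∪ B but 1 ∉ (T ∩ B) ∪ T.

The sets are not equal: only the forward inclusion holds.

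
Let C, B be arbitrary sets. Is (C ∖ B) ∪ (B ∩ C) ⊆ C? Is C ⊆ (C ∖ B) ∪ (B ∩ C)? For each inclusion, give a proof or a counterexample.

(⟹) Let x ∈ (C ∖ B) ∪ (B ∩ C). Then either x ∈ C and x ∉ B; or x ∈ C ∩ B. In each case x ∈ C, so (C ∖ B) ∪ (B ∩ C) ⊆ C.

(⟸) Let x ∈ C. Then either x ∈ C and x ∉ B; or x ∈ C ∩ B. In each case x ∈ (C ∖ B) ∪ (B ∩ C), so C ⊆ (C ∖ B) ∪ (B ∩ C).

The two sets are equal.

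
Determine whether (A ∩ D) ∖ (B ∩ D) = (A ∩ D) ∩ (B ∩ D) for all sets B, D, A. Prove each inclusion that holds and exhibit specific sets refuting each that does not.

Forward inclusion. This inclusion fails. Take B = ∅, D = {1}, A = {1}; then 1 ∈ (A ∩ D) ∖ (B ∩ D) but 1 ∉ (A ∩ D) ∩ (B ∩ D).

Reverse inclusion. This inclusion fails. Take B = {1}, D = {1}, A = {1}; then 1 ∈ (A ∩ D) ∩ (B ∩ D) but 1 ∉ (A ∩ D) ∖ (B ∩ D).

(⊆) fails and (⊇) fails.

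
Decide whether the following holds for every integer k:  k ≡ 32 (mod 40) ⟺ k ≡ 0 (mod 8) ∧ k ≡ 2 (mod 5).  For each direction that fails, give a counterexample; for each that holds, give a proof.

(→) Suppose k ≡ 32 (mod 40); write k = 40j + 32. Since 8 ∣ 40, reducing mod 8 gives k ≡ 32 ≡ 0 (mod 8); since 5 ∣ 40, reducing mod 5 gives k ≡ 32 ≡ 2 (mod 5).

(←) Conversely, if k ≡ 0 (mod 8) and k ≡ 2 (mod 5), then by the Chinese remainder theorem k ≡ 32 (mod 40). This is exactly k ≡ 32 (mod 40).

Equivalent; both directions hold.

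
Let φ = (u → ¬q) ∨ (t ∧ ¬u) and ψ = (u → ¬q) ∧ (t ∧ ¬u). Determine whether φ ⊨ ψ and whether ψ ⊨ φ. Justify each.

(⇒) This fails. Under q = F, t = F, u = F, the left side is true but the right side is false.

(⇐) Assume the antecedent. If q is true, the antecedent forces (q = T, t = T, u = F), and (u → ¬q) ∨ (t ∧ ¬u) holds there. If q is false, (u → ¬q) ∨ (t ∧ ¬u) reduces to true regardless of the other variables. Either way (u → ¬q) ∨ (t ∧ ¬u) holds.

Only the reverse direction holds.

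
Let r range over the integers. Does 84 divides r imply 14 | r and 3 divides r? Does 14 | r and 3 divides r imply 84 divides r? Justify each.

[⇐] This fails: take r = 42. Both 14 ∣ 42 and 3 ∣ 42, yet 42 is not a multiple of 84 (since 42 = 0·84 + 42), so 84 ∤ 42.

[⇒] If 84 ∣ r, write r = 84q. Since 84 = 6·14, r = 14·(6q), so 14 ∣ r; and since 84 = 28·3, r = 3·(28q), so 3 ∣ r.

(⇒) holds; (⇐) fails.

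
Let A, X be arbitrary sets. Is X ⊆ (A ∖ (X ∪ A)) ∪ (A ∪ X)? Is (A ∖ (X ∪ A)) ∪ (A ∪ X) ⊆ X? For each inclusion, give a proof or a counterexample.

(⊆) Let x ∈ X. Then either x ∈ X and x ∉ A; or x ∈ A ∩ X. In each case x ∈ (A ∖ (X ∪ A)) ∪ (A ∪ X), so X ⊆ (A ∖ (X ∪ A)) ∪ (A ∪ X).

(⊇) This inclusion fails. Take A = {1}, X = ∅; then 1 ∈ (A ∖ (X ∪ A)) ∪ (A ∪ X) but 1 ∉ X.

(⊆) holds; (⊇) fails.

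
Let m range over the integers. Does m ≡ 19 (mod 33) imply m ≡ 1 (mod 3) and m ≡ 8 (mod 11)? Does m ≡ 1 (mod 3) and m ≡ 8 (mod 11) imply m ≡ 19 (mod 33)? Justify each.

Both directions hold; the statement is true.

(⟹) Suppose m ≡ 19 (mod 33); write m = 33j + 19. Since 3 ∣ 33, reducing mod 3 gives m ≡ 19 ≡ 1 (mod 3); since 11 ∣ 33, reducing mod 11 gives m ≡ 19 ≡ 8 (mod 11).

(⟸) Conversely, if m ≡ 1 (mod 3) and m ≡ 8 (mod 11), then by the Chinese remainder theorem m ≡ 19 (mod 33). This is exactly m ≡ 19 (mod 33).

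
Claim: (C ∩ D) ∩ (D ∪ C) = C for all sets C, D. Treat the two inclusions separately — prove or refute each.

(⊆) holds; (⊇) fails.

(⟸) This inclusion fails. Take C = {1}, D = ∅; then 1 ∈ C but 1 ∉ (C ∩ D) ∩ (D ∪ C).

(⟹) Let x ∈ (C ∩ D) ∩ (D ∪ C). Then x ∈ C ∩ D, from which x ∈ C.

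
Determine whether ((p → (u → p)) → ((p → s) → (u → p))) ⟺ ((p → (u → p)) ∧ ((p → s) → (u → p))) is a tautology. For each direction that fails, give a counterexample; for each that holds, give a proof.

Both directions hold.

Forward direction. Assume the antecedent. If u is true, the antecedent forces (u = T, s = F, p = T) or (u = T, s = T, p = T), and the consequent holds there. If u is false, the consequent reduces to true regardless of the other variables. Either way the consequent holds.

Converse. Assume the antecedent. If u is true, the antecedent forces (u = T, s = F, p = T) or (u = T, s = T, p = T), and the consequent holds there. If u is false, the consequent reduces to true regardless of the other variables. Either way the consequent holds.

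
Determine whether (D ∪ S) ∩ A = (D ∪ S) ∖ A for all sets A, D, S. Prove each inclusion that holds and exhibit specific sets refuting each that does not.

Both inclusions fail.

Forward inclusion. This inclusion fails. Take A = {1}, D = {1}, S = ∅; then 1 ∈ (D ∪ S) ∩ A but 1 ∉ (D ∪ S) ∖ A.

Reverse inclusion. This inclusion fails. Take A = ∅, D = {1}, S = ∅; then 1 ∈ (D ∪ S) ∖ A but 1 ∉ (D ∪ S) ∩ A.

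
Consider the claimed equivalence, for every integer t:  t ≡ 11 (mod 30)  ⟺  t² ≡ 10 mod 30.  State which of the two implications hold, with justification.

(⇒) fails and (⇐) fails.

[⇒] This fails: take t = 11. Then 11 ≡ 11 (mod 30), but 11² = 121 ≡ 1 (mod 30), not 10.

[⇐] This fails: take t = 10. Then 10² = 100 ≡ 10 (mod 30), yet 10 ≡ 10 (mod 30), not 11.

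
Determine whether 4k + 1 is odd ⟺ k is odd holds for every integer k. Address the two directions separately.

[⇒] This fails: take k = 6. Then 4k + 1 = 25, which is odd, yet k = 6 is even, not odd.

[⇐] Suppose k is odd. Since 4 is even, 4k is even for every k, so 4k + 1 has the same parity as 1, which is odd. Hence 4k + 1 is odd.

(⇒) fails; (⇐) holds.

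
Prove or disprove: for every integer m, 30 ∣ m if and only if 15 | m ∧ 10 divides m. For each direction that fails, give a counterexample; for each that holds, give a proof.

(⟹) If 30 ∣ m, write m = 30q. Since 30 = 2·15, m = 15·(2q), so 15 ∣ m; and since 30 = 3·10, m = 10·(3q), so 10 ∣ m.

(⟸) Suppose 15 ∣ m and 10 ∣ m. Any common multiple of 15 and 10 is a multiple of their lcm; here lcm(15, 10) = 15·10/gcd(15, 10) = 150/5 = 30, so 30 ∣ m.

Equivalent; both directions hold.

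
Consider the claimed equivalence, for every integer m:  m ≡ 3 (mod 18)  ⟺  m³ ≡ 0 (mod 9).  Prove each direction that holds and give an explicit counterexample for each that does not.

(⟹) Suppose m ≡ 3 (mod 18). Then m³ ≡ 3³ = 27 (mod 18), and since 9 ∣ 18, also m³ ≡ 0 (mod 9).

(⟸) This fails: take m = 0. Then 0³ = 0 ≡ 0 (mod 9), yet 0 ≡ 0 (mod 18), not 3.

Only the forward implication holds.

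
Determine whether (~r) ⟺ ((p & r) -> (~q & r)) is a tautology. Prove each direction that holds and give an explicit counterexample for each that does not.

(⟸) This fails. Under q = F, p = F, r = T, the left side is false but the right side is true.

(⟹) Assume the antecedent. If q is true, the antecedent forces (q = T, p = F, r = F) or (q = T, p = T, r = F), and (p & r) -> (~q & r) holds there. If q is false, (p & r) -> (~q & r) reduces to true regardless of the other variables. Either way (p & r) -> (~q & r) holds.

Only the forward direction holds.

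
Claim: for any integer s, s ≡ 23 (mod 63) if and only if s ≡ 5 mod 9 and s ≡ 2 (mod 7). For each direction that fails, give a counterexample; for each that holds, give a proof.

The biconditional holds.

(⟹) Suppose s ≡ 23 (mod 63); write s = 63j + 23. Since 9 ∣ 63, reducing mod 9 gives s ≡ 23 ≡ 5 (mod 9); since 7 ∣ 63, reducing mod 7 gives s ≡ 23 ≡ 2 (mod 7).

(⟸) Conversely, if s ≡ 5 (mod 9) and s ≡ 2 (mod 7), then by the Chinese remainder theorem s ≡ 23 (mod 63). This is exactly s ≡ 23 (mod 63).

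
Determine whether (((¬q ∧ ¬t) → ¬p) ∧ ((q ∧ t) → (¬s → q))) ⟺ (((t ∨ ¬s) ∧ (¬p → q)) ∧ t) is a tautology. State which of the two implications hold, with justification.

[⇐] Assume the antecedent. If q is true, the consequent reduces to true regardless of the other variables. If q is false, the antecedent forces (p = T, s = F, q = F, t = T) or (p = T, s = T, q = F, t = T), and the consequent holds there. Either way the consequent holds.

[⇒] This fails. Under p = F, s = F, q = F, t = F, the left side is true but the right side is false.

Not equivalent: only (⇐) holds.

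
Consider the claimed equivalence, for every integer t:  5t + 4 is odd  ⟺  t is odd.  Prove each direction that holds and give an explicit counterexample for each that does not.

Both directions hold.

(←) Suppose t is odd; write t = 2j + 1. Then 5t + 4 = 5·(2j + 1) + 4 = 2·5j + 9, which is odd.

(→) Suppose 5t + 4 is odd. Since 5 is odd, 5t and t have the same parity, so 5t + 4 ≡ t + 4 (mod 2). As 4 is even, 5t + 4 is odd exactly when t is odd. Thus t is odd.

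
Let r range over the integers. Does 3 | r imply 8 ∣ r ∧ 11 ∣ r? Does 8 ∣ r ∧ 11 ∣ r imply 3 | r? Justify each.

Neither direction holds.

[⇒] This fails: take r = 3. Certainly 3 ∣ 3, but 8 ∤ 3.

[⇐] This fails: take r = 88. Both 8 ∣ 88 and 11 ∣ 88, yet 88 is not a multiple of 3 (since 88 = 29·3 + 1), so 3 ∤ 88.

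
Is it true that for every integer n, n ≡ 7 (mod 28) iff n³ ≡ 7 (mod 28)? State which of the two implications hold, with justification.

Both directions hold.

(⟹) Suppose n ≡ 7 (mod 28). Write n = 28j + 7. Then (28j + 7)³ = 21952j³ + 16464j² + 4116j + 343 = 28(784j³ + 588j² + 147j + 12) + 7, so n³ ≡ 7 (mod 28).

(⟸) Conversely, suppose n³ ≡ 7 (mod 28). The only residue r in {0, …, 27} with r³ ≡ 7 (mod 28) is r = 7, so n ≡ 7 (mod 28).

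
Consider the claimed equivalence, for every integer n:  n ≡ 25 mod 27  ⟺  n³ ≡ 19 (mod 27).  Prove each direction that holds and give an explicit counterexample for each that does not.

The forward direction holds; the converse fails.

(⇐) This fails: take n = 7. Then 7³ = 343 ≡ 19 (mod 27), yet 7 ≡ 7 (mod 27), not 25.

(⇒) Suppose n ≡ 25 mod 27. Write n = 27j + 25. Then (27j + 25)³ = 19683j³ + 54675j² + 50625j + 15625 = 27(729j³ + 2025j² + 1875j + 578) + 19, so n³ ≡ 19 (mod 27).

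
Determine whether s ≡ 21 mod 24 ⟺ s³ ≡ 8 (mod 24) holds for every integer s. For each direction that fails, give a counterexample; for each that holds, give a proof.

[⇒] This fails: take s = 21. Then 21 ≡ 21 (mod 24), but 21³ = 9261 ≡ 21 (mod 24), not 8.

[⇐] This fails: take s = 2. Then 2³ = 8 ≡ 8 (mod 24), yet 2 ≡ 2 (mod 24), not 21.

Neither implication holds.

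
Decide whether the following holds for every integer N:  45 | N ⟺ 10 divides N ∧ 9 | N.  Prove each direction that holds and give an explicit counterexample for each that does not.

Not equivalent: only (⇐) holds.

(→) This fails: take N = 45. Certainly 45 ∣ 45, but 10 ∤ 45.

(←) Suppose 10 ∣ N and 9 ∣ N. Any common multiple of 10 and 9 is a multiple of their lcm; here gcd(10, 9) = 1, so lcm(10, 9) = 10·9 = 90, so 90 ∣ N. Since 45 ∣ 90, it follows that 45 ∣ N.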